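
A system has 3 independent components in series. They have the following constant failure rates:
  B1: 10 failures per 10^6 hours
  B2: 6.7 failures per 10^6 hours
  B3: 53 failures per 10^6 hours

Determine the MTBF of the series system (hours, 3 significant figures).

Series of exponential components: λ_sys = Σ λ_i
λ_sys = 0.000010 + 0.0000067 + 0.000053 = 6.9700e-05 /h
MTBF = 1 / λ_sys = 14300 h

14300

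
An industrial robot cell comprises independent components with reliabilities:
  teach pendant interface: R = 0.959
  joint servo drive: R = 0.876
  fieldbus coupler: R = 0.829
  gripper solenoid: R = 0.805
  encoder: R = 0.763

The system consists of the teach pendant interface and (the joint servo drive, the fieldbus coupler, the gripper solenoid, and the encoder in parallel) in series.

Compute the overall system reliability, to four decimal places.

Parallel (joint servo drive, fieldbus coupler, gripper solenoid, and encoder): 1 − (1 − 0.876000)(1 − 0.829000)(1 − 0.805000)(1 − 0.763000) = 0.999020
Series (teach pendant interface and [0.999020]): 0.959000 × 0.999020 = 0.9581

0.9581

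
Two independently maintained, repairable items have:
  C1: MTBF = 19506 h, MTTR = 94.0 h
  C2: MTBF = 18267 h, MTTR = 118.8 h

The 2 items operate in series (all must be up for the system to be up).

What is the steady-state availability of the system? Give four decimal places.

A(C1) = MTBF/(MTBF+MTTR) = 19506/(19506+94.0) = 0.995204
A(C2) = MTBF/(MTBF+MTTR) = 18267/(18267+118.8) = 0.993538
Series availability: 0.995204 × 0.993538 = 0.9888

0.9888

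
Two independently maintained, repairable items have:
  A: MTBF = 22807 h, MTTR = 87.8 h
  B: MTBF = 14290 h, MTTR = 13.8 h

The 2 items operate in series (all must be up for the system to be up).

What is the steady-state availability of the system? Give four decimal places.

0.9952

A(A) = MTBF/(MTBF+MTTR) = 22807/(22807+87.8) = 0.996165
A(B) = MTBF/(MTBF+MTTR) = 14290/(14290+13.8) = 0.999035
Series availability: 0.996165 × 0.999035 = 0.9952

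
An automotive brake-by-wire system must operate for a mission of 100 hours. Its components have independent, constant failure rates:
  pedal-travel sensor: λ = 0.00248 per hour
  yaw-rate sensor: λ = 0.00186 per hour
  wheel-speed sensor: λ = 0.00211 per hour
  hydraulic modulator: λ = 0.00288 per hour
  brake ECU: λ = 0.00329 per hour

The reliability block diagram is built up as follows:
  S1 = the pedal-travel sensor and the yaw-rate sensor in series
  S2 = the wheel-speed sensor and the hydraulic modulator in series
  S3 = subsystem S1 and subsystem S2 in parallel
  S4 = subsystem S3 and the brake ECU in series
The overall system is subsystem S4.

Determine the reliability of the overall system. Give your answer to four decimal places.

0.6201

R(pedal-travel sensor) = exp(−0.00248 × 100) = 0.780360
R(yaw-rate sensor) = exp(−0.00186 × 100) = 0.830274
R(wheel-speed sensor) = exp(−0.00211 × 100) = 0.809774
R(hydraulic modulator) = exp(−0.00288 × 100) = 0.749762
R(brake ECU) = exp(−0.00329 × 100) = 0.719643
Series (pedal-travel sensor and yaw-rate sensor): 0.780360 × 0.830274 = 0.647913
Series (wheel-speed sensor and hydraulic modulator): 0.809774 × 0.749762 = 0.607138
Parallel ([0.647913] and [0.607138]): 1 − (1 − 0.647913)(1 − 0.607138) = 0.861678
Series ([0.861678] and brake ECU): 0.861678 × 0.719643 = 0.6201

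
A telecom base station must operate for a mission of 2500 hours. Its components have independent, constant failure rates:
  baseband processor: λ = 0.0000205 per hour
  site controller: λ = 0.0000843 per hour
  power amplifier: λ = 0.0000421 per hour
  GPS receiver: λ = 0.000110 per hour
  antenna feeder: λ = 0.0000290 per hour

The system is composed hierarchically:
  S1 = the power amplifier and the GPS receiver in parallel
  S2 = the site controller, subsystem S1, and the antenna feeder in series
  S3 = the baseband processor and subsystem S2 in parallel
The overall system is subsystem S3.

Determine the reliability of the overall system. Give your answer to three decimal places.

R(baseband processor) = exp(−0.0000205 × 2500) = 0.95004
R(site controller) = exp(−0.0000843 × 2500) = 0.80998
R(power amplifier) = exp(−0.0000421 × 2500) = 0.90010
R(GPS receiver) = exp(−0.000110 × 2500) = 0.75957
R(antenna feeder) = exp(−0.0000290 × 2500) = 0.93007
Parallel (power amplifier and GPS receiver): 1 − (1 − 0.90010)(1 − 0.75957) = 0.97598
Series (site controller, [0.97598], and antenna feeder): 0.80998 × 0.97598 × 0.93007 = 0.73524
Parallel (baseband processor and [0.73524]): 1 − (1 − 0.95004)(1 − 0.73524) = 0.987

0.987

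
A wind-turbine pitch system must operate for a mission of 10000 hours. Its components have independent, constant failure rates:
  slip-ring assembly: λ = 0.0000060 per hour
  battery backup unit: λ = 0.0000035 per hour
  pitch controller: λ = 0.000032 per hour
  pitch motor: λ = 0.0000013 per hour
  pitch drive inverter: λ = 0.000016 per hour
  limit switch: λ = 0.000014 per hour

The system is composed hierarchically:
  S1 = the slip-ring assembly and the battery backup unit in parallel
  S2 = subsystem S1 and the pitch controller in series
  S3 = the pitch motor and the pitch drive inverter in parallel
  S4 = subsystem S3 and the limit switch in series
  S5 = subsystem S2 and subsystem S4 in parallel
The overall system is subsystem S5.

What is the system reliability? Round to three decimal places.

0.964

R(slip-ring assembly) = exp(−0.0000060 × 10000) = 0.94176
R(battery backup unit) = exp(−0.0000035 × 10000) = 0.96561
R(pitch controller) = exp(−0.000032 × 10000) = 0.72615
R(pitch motor) = exp(−0.0000013 × 10000) = 0.98708
R(pitch drive inverter) = exp(−0.000016 × 10000) = 0.85214
R(limit switch) = exp(−0.000014 × 10000) = 0.86936
Parallel (slip-ring assembly and battery backup unit): 1 − (1 − 0.94176)(1 − 0.96561) = 0.99800
Series ([0.99800] and pitch controller): 0.99800 × 0.72615 = 0.72470
Parallel (pitch motor and pitch drive inverter): 1 − (1 − 0.98708)(1 − 0.85214) = 0.99809
Series ([0.99809] and limit switch): 0.99809 × 0.86936 = 0.86770
Parallel ([0.72470] and [0.86770]): 1 − (1 − 0.72470)(1 − 0.86770) = 0.964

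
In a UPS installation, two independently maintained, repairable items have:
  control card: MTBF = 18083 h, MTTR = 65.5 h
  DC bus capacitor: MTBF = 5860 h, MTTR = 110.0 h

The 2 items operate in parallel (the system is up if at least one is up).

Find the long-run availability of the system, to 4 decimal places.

0.9999

A(control card) = MTBF/(MTBF+MTTR) = 18083/(18083+65.5) = 0.996391
A(DC bus capacitor) = MTBF/(MTBF+MTTR) = 5860/(5860+110.0) = 0.981575
Parallel availability: 1 − (1 − 0.996391)(1 − 0.981575) = 0.9999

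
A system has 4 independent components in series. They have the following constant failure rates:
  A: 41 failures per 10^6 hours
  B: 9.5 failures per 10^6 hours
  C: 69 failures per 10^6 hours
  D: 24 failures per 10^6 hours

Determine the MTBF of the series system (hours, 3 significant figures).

6970

Series of exponential components: λ_sys = Σ λ_i
λ_sys = 0.000041 + 0.0000095 + 0.000069 + 0.000024 = 1.4350e-04 /h
MTBF = 1 / λ_sys = 6970 h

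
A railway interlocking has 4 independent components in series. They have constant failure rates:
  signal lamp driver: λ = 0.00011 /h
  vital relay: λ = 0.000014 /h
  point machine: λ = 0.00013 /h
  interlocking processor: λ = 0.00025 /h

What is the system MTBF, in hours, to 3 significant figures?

Series of exponential components: λ_sys = Σ λ_i
λ_sys = 0.00011 + 0.000014 + 0.00013 + 0.00025 = 5.0400e-04 /h
MTBF = 1 / λ_sys = 1980 h

1980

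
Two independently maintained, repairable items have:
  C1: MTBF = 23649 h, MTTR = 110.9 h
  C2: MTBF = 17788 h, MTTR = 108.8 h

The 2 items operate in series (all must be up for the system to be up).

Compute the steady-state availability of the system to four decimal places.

A(C1) = MTBF/(MTBF+MTTR) = 23649/(23649+110.9) = 0.995332
A(C2) = MTBF/(MTBF+MTTR) = 17788/(17788+108.8) = 0.993921
Series availability: 0.995332 × 0.993921 = 0.9893

0.9893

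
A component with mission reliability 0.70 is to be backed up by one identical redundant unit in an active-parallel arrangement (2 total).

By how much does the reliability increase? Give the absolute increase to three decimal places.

0.210

R_before = 0.70
R_after = 1 − (1 − 0.70)^2 = 0.910
ΔR = 0.910 − 0.70 = 0.210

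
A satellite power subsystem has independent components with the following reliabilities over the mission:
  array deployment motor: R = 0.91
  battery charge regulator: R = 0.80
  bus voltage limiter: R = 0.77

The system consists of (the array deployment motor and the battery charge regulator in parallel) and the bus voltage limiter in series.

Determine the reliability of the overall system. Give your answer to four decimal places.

0.7561

Parallel (array deployment motor and battery charge regulator): 1 − (1 − 0.910000)(1 − 0.800000) = 0.982000
Series ([0.982000] and bus voltage limiter): 0.982000 × 0.770000 = 0.7561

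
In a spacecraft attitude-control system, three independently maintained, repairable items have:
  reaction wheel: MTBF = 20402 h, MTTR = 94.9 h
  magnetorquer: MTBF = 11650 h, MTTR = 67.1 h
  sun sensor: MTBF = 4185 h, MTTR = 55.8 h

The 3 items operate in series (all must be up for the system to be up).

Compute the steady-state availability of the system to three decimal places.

0.977

A(reaction wheel) = MTBF/(MTBF+MTTR) = 20402/(20402+94.9) = 0.995370
A(magnetorquer) = MTBF/(MTBF+MTTR) = 11650/(11650+67.1) = 0.994273
A(sun sensor) = MTBF/(MTBF+MTTR) = 4185/(4185+55.8) = 0.986842
Series availability: 0.995370 × 0.994273 × 0.986842 = 0.977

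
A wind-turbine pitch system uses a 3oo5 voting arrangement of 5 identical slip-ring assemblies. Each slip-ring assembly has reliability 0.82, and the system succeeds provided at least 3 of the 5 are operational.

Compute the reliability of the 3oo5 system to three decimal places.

R = Σ_{i=3}^{5} C(5,i) p^i (1−p)^{5−i} with p = 0.82
C(5,3)·0.82^3·0.18^2 = 0.17864
C(5,4)·0.82^4·0.18^1 = 0.40691
C(5,5)·0.82^5·0.18^0 = 0.37074
Sum = 0.956

0.956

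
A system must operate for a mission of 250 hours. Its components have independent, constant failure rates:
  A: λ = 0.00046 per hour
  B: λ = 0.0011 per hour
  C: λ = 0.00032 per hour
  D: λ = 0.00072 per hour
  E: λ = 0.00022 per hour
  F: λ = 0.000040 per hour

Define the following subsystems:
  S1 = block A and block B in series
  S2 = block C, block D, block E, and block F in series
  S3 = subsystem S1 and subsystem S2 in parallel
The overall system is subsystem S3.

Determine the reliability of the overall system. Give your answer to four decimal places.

0.9104

R(A) = exp(−0.00046 × 250) = 0.891366
R(B) = exp(−0.0011 × 250) = 0.759572
R(C) = exp(−0.00032 × 250) = 0.923116
R(D) = exp(−0.00072 × 250) = 0.835270
R(E) = exp(−0.00022 × 250) = 0.946485
R(F) = exp(−0.000040 × 250) = 0.990050
Series (A and B): 0.891366 × 0.759572 = 0.677057
Series (C, D, E, and F): 0.923116 × 0.835270 × 0.946485 × 0.990050 = 0.722527
Parallel ([0.677057] and [0.722527]): 1 − (1 − 0.677057)(1 − 0.722527) = 0.9104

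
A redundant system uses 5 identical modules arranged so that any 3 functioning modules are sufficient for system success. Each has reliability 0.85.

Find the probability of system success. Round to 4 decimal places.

R = Σ_{i=3}^{5} C(5,i) p^i (1−p)^{5−i} with p = 0.85
C(5,3)·0.85^3·0.15^2 = 0.138178
C(5,4)·0.85^4·0.15^1 = 0.391505
C(5,5)·0.85^5·0.15^0 = 0.443705
Sum = 0.9734

0.9734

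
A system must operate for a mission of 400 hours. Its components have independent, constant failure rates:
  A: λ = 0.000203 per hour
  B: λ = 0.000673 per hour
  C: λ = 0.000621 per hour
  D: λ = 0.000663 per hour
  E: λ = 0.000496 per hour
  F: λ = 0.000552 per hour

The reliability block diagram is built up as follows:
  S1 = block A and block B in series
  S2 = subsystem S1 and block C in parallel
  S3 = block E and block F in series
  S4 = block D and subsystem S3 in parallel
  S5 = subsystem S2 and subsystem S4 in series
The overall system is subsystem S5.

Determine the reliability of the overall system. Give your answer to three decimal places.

0.860

R(A) = exp(−0.000203 × 400) = 0.92201
R(B) = exp(−0.000673 × 400) = 0.76399
R(C) = exp(−0.000621 × 400) = 0.78005
R(D) = exp(−0.000663 × 400) = 0.76705
R(E) = exp(−0.000496 × 400) = 0.82004
R(F) = exp(−0.000552 × 400) = 0.80188
Series (A and B): 0.92201 × 0.76399 = 0.70441
Parallel ([0.70441] and C): 1 − (1 − 0.70441)(1 − 0.78005) = 0.93498
Series (E and F): 0.82004 × 0.80188 = 0.65757
Parallel (D and [0.65757]): 1 − (1 − 0.76705)(1 − 0.65757) = 0.92023
Series ([0.93498] and [0.92023]): 0.93498 × 0.92023 = 0.860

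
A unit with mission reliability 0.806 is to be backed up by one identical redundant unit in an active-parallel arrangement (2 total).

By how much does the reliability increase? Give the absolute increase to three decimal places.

R_before = 0.806
R_after = 1 − (1 − 0.806)^2 = 0.962
ΔR = 0.962 − 0.806 = 0.156

0.156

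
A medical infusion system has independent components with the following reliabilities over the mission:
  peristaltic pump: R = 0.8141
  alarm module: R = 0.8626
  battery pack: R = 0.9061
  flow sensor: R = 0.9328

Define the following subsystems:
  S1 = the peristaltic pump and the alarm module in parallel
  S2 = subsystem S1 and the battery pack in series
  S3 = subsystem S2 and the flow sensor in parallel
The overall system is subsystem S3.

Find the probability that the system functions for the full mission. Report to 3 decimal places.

0.992

Parallel (peristaltic pump and alarm module): 1 − (1 − 0.81410)(1 − 0.86260) = 0.97446
Series ([0.97446] and battery pack): 0.97446 × 0.90610 = 0.88296
Parallel ([0.88296] and flow sensor): 1 − (1 − 0.88296)(1 − 0.93280) = 0.992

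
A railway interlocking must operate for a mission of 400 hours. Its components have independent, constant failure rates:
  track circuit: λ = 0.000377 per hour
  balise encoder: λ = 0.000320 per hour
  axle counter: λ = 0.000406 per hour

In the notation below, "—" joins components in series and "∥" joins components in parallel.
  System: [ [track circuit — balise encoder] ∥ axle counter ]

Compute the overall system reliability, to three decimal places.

0.964

R(track circuit) = exp(−0.000377 × 400) = 0.86002
R(balise encoder) = exp(−0.000320 × 400) = 0.87985
R(axle counter) = exp(−0.000406 × 400) = 0.85010
Series (track circuit and balise encoder): 0.86002 × 0.87985 = 0.75669
Parallel ([0.75669] and axle counter): 1 − (1 − 0.75669)(1 − 0.85010) = 0.964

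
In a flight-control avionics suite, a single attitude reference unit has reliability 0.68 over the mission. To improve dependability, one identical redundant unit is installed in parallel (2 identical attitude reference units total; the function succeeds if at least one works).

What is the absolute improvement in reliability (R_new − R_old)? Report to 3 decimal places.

R_before = 0.68
R_after = 1 − (1 − 0.68)^2 = 0.898
ΔR = 0.898 − 0.68 = 0.218

0.218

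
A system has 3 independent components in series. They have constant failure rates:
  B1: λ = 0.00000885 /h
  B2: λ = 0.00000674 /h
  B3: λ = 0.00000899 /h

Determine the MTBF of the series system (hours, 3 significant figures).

40700

Series of exponential components: λ_sys = Σ λ_i
λ_sys = 0.00000885 + 0.00000674 + 0.00000899 = 2.4580e-05 /h
MTBF = 1 / λ_sys = 40700 h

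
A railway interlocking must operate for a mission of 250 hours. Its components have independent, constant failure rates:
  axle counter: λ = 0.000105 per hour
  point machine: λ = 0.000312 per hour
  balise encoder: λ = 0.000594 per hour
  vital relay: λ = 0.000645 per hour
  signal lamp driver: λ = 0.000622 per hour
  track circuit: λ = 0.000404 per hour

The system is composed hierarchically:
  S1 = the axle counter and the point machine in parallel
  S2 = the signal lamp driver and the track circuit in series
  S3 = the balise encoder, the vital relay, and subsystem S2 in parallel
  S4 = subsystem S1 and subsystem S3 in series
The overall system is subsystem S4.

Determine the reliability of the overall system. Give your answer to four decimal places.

0.9934

R(axle counter) = exp(−0.000105 × 250) = 0.974092
R(point machine) = exp(−0.000312 × 250) = 0.924964
R(balise encoder) = exp(−0.000594 × 250) = 0.862000
R(vital relay) = exp(−0.000645 × 250) = 0.851079
R(signal lamp driver) = exp(−0.000622 × 250) = 0.855987
R(track circuit) = exp(−0.000404 × 250) = 0.903933
Parallel (axle counter and point machine): 1 − (1 − 0.974092)(1 − 0.924964) = 0.998056
Series (signal lamp driver and track circuit): 0.855987 × 0.903933 = 0.773755
Parallel (balise encoder, vital relay, and [0.773755]): 1 − (1 − 0.862000)(1 − 0.851079)(1 − 0.773755) = 0.995350
Series ([0.998056] and [0.995350]): 0.998056 × 0.995350 = 0.9934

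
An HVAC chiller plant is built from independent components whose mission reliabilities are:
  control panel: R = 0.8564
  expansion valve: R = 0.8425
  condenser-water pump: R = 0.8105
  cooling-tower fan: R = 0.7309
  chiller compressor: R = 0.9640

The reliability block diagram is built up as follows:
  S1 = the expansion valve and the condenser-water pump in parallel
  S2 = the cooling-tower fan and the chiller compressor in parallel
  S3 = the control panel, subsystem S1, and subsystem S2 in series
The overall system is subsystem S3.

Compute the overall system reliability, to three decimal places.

Parallel (expansion valve and condenser-water pump): 1 − (1 − 0.84250)(1 − 0.81050) = 0.97015
Parallel (cooling-tower fan and chiller compressor): 1 − (1 − 0.73090)(1 − 0.96400) = 0.99031
Series (control panel, [0.97015], and [0.99031]): 0.85640 × 0.97015 × 0.99031 = 0.823

0.823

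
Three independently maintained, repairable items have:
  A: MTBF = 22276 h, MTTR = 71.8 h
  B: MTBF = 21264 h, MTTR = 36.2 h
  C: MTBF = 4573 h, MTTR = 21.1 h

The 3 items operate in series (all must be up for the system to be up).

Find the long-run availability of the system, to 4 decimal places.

A(A) = MTBF/(MTBF+MTTR) = 22276/(22276+71.8) = 0.996787
A(B) = MTBF/(MTBF+MTTR) = 21264/(21264+36.2) = 0.998300
A(C) = MTBF/(MTBF+MTTR) = 4573/(4573+21.1) = 0.995407
Series availability: 0.996787 × 0.998300 × 0.995407 = 0.9905

0.9905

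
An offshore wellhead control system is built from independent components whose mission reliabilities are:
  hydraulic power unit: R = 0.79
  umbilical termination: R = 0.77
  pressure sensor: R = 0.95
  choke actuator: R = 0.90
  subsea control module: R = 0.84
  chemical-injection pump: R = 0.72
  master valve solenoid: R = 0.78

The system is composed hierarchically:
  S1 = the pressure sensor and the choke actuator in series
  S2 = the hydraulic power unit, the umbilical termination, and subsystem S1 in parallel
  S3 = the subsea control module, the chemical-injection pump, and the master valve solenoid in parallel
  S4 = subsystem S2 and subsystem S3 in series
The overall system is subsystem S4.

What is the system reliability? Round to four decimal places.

Series (pressure sensor and choke actuator): 0.950000 × 0.900000 = 0.855000
Parallel (hydraulic power unit, umbilical termination, and [0.855000]): 1 − (1 − 0.790000)(1 − 0.770000)(1 − 0.855000) = 0.992997
Parallel (subsea control module, chemical-injection pump, and master valve solenoid): 1 − (1 − 0.840000)(1 − 0.720000)(1 − 0.780000) = 0.990144
Series ([0.992997] and [0.990144]): 0.992997 × 0.990144 = 0.9832

0.9832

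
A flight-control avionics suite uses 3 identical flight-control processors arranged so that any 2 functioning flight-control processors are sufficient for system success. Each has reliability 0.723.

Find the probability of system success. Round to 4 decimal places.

R = Σ_{i=2}^{3} C(3,i) p^i (1−p)^{3−i} with p = 0.723
C(3,2)·0.723^2·0.277^1 = 0.434388
C(3,3)·0.723^3·0.277^0 = 0.377933
Sum = 0.8123

0.8123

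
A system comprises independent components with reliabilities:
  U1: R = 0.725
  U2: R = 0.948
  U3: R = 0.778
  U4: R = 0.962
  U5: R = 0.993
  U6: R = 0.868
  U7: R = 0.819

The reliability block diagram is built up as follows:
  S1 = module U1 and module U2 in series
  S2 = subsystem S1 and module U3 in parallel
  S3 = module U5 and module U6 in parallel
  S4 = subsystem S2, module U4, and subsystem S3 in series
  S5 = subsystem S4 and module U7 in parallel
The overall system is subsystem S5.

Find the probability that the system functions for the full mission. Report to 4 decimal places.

0.9809

Series (U1 and U2): 0.725000 × 0.948000 = 0.687300
Parallel ([0.687300] and U3): 1 − (1 − 0.687300)(1 − 0.778000) = 0.930581
Parallel (U5 and U6): 1 − (1 − 0.993000)(1 − 0.868000) = 0.999076
Series ([0.930581], U4, and [0.999076]): 0.930581 × 0.962000 × 0.999076 = 0.894392
Parallel ([0.894392] and U7): 1 − (1 − 0.894392)(1 − 0.819000) = 0.9809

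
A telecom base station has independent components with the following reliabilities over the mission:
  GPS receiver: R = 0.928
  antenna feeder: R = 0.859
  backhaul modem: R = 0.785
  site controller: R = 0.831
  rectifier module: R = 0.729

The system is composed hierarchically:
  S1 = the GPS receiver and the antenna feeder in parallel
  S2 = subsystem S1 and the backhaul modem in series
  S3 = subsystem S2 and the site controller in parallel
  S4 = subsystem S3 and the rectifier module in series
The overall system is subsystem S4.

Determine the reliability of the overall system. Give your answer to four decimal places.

Parallel (GPS receiver and antenna feeder): 1 − (1 − 0.928000)(1 − 0.859000) = 0.989848
Series ([0.989848] and backhaul modem): 0.989848 × 0.785000 = 0.777031
Parallel ([0.777031] and site controller): 1 − (1 − 0.777031)(1 − 0.831000) = 0.962318
Series ([0.962318] and rectifier module): 0.962318 × 0.729000 = 0.7015

0.7015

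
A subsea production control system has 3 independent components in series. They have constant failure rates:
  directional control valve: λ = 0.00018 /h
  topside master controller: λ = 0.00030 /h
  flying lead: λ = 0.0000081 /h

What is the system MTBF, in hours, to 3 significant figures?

2050

Series of exponential components: λ_sys = Σ λ_i
λ_sys = 0.00018 + 0.00030 + 0.0000081 = 4.8810e-04 /h
MTBF = 1 / λ_sys = 2050 h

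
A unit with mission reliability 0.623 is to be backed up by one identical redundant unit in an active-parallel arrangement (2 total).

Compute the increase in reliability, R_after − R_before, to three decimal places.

0.235

R_before = 0.623
R_after = 1 − (1 − 0.623)^2 = 0.858
ΔR = 0.858 − 0.623 = 0.235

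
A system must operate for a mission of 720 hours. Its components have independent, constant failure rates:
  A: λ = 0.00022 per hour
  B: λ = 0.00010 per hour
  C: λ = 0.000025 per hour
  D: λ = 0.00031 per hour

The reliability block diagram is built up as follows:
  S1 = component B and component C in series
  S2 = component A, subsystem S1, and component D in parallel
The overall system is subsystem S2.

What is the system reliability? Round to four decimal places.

0.9975

R(A) = exp(−0.00022 × 720) = 0.853508
R(B) = exp(−0.00010 × 720) = 0.930531
R(C) = exp(−0.000025 × 720) = 0.982161
R(D) = exp(−0.00031 × 720) = 0.799955
Series (B and C): 0.930531 × 0.982161 = 0.913931
Parallel (A, [0.913931], and D): 1 − (1 − 0.853508)(1 − 0.913931)(1 − 0.799955) = 0.9975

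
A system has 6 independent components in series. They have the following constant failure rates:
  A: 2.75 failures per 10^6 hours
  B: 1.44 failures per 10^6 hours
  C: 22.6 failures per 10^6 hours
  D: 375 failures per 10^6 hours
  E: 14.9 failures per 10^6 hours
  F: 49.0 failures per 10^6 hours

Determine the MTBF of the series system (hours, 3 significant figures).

2150

Series of exponential components: λ_sys = Σ λ_i
λ_sys = 0.00000275 + 0.00000144 + 0.0000226 + 0.000375 + 0.0000149 + 0.0000490 = 4.6569e-04 /h
MTBF = 1 / λ_sys = 2150 h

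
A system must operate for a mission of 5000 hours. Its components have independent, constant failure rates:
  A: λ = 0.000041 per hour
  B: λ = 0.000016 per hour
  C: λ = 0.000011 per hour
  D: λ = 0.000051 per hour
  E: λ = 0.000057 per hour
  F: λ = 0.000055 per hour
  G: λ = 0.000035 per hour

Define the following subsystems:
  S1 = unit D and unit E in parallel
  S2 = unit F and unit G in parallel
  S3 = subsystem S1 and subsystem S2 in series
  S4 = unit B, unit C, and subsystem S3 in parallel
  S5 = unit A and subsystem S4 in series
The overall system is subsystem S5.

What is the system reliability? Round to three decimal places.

R(A) = exp(−0.000041 × 5000) = 0.81465
R(B) = exp(−0.000016 × 5000) = 0.92312
R(C) = exp(−0.000011 × 5000) = 0.94649
R(D) = exp(−0.000051 × 5000) = 0.77492
R(E) = exp(−0.000057 × 5000) = 0.75201
R(F) = exp(−0.000055 × 5000) = 0.75957
R(G) = exp(−0.000035 × 5000) = 0.83946
Parallel (D and E): 1 − (1 − 0.77492)(1 − 0.75201) = 0.94418
Parallel (F and G): 1 − (1 − 0.75957)(1 − 0.83946) = 0.96140
Series ([0.94418] and [0.96140]): 0.94418 × 0.96140 = 0.90773
Parallel (B, C, and [0.90773]): 1 − (1 − 0.92312)(1 − 0.94649)(1 − 0.90773) = 0.99962
Series (A and [0.99962]): 0.81465 × 0.99962 = 0.814

0.814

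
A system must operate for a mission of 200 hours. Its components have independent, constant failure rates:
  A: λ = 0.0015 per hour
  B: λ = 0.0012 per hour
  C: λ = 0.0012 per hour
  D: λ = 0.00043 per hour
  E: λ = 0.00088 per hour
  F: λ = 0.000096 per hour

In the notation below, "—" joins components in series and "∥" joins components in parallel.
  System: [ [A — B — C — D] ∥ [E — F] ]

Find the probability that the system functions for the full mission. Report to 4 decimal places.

0.8973

R(A) = exp(−0.0015 × 200) = 0.740818
R(B) = exp(−0.0012 × 200) = 0.786628
R(C) = exp(−0.0012 × 200) = 0.786628
R(D) = exp(−0.00043 × 200) = 0.917594
R(E) = exp(−0.00088 × 200) = 0.838618
R(F) = exp(−0.000096 × 200) = 0.980983
Series (A, B, C, and D): 0.740818 × 0.786628 × 0.786628 × 0.917594 = 0.420631
Series (E and F): 0.838618 × 0.980983 = 0.822670
Parallel ([0.420631] and [0.822670]): 1 − (1 − 0.420631)(1 − 0.822670) = 0.8973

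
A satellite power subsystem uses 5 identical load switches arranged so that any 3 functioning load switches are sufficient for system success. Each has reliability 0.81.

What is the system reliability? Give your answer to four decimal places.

0.9495

R = Σ_{i=3}^{5} C(5,i) p^i (1−p)^{5−i} with p = 0.81
C(5,3)·0.81^3·0.19^2 = 0.191850
C(5,4)·0.81^4·0.19^1 = 0.408944
C(5,5)·0.81^5·0.19^0 = 0.348678
Sum = 0.9495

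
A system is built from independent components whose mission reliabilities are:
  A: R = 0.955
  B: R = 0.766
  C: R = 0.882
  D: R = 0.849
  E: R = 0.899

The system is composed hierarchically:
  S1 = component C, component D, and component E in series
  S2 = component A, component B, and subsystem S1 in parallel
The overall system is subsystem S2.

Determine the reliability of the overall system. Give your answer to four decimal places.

Series (C, D, and E): 0.882000 × 0.849000 × 0.899000 = 0.673187
Parallel (A, B, and [0.673187]): 1 − (1 − 0.955000)(1 − 0.766000)(1 − 0.673187) = 0.9966

0.9966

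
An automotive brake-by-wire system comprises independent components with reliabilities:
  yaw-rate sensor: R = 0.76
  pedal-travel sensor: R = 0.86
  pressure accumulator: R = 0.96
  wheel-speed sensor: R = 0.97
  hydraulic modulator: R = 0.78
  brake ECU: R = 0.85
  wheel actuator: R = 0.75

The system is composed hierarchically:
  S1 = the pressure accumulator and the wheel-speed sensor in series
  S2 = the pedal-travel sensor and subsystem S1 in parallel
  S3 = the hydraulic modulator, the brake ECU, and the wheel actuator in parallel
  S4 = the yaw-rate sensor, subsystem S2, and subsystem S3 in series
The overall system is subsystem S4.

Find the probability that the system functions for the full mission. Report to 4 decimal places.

Series (pressure accumulator and wheel-speed sensor): 0.960000 × 0.970000 = 0.931200
Parallel (pedal-travel sensor and [0.931200]): 1 − (1 − 0.860000)(1 − 0.931200) = 0.990368
Parallel (hydraulic modulator, brake ECU, and wheel actuator): 1 − (1 − 0.780000)(1 − 0.850000)(1 − 0.750000) = 0.991750
Series (yaw-rate sensor, [0.990368], and [0.991750]): 0.760000 × 0.990368 × 0.991750 = 0.7465

0.7465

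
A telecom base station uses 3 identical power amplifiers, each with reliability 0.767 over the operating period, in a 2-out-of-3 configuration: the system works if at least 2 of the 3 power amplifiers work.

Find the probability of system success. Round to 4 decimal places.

R = Σ_{i=2}^{3} C(3,i) p^i (1−p)^{3−i} with p = 0.767
C(3,2)·0.767^2·0.233^1 = 0.411214
C(3,3)·0.767^3·0.233^0 = 0.451218
Sum = 0.8624

0.8624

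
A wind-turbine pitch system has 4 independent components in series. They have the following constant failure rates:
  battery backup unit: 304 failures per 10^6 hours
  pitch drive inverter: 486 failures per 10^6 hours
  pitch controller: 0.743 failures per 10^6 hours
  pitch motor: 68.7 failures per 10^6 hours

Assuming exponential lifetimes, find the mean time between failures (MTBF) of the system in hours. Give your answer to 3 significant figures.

1160

Series of exponential components: λ_sys = Σ λ_i
λ_sys = 0.000304 + 0.000486 + 0.000000743 + 0.0000687 = 8.5944e-04 /h
MTBF = 1 / λ_sys = 1160 h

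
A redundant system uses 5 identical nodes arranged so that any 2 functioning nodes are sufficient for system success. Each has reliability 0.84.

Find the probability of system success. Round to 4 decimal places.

0.9971

R = Σ_{i=2}^{5} C(5,i) p^i (1−p)^{5−i} with p = 0.84
C(5,2)·0.84^2·0.16^3 = 0.028901
C(5,3)·0.84^3·0.16^2 = 0.151732
C(5,4)·0.84^4·0.16^1 = 0.398297
C(5,5)·0.84^5·0.16^0 = 0.418212
Sum = 0.9971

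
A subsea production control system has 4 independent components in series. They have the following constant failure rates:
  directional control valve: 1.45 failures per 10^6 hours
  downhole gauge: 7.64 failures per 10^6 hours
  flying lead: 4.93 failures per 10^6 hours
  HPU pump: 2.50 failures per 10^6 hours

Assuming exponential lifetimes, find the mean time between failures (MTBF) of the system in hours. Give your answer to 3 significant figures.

Series of exponential components: λ_sys = Σ λ_i
λ_sys = 0.00000145 + 0.00000764 + 0.00000493 + 0.00000250 = 1.6520e-05 /h
MTBF = 1 / λ_sys = 60500 h

60500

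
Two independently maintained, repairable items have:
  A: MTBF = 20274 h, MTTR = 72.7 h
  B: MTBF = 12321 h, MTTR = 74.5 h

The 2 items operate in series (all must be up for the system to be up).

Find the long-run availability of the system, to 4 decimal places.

A(A) = MTBF/(MTBF+MTTR) = 20274/(20274+72.7) = 0.996427
A(B) = MTBF/(MTBF+MTTR) = 12321/(12321+74.5) = 0.993990
Series availability: 0.996427 × 0.993990 = 0.9904

0.9904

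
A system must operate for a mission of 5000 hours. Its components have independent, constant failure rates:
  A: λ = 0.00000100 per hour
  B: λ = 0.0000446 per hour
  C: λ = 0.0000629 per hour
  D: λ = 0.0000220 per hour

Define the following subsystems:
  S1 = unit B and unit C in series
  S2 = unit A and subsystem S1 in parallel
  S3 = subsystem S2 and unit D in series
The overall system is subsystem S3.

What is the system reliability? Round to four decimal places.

R(A) = exp(−0.00000100 × 5000) = 0.995012
R(B) = exp(−0.0000446 × 5000) = 0.800115
R(C) = exp(−0.0000629 × 5000) = 0.730154
R(D) = exp(−0.0000220 × 5000) = 0.895834
Series (B and C): 0.800115 × 0.730154 = 0.584207
Parallel (A and [0.584207]): 1 − (1 − 0.995012)(1 − 0.584207) = 0.997926
Series ([0.997926] and D): 0.997926 × 0.895834 = 0.8940

0.8940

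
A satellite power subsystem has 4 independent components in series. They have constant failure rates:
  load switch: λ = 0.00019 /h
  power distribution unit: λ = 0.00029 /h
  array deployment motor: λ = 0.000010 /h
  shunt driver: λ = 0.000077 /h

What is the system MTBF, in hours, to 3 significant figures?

Series of exponential components: λ_sys = Σ λ_i
λ_sys = 0.00019 + 0.00029 + 0.000010 + 0.000077 = 5.6700e-04 /h
MTBF = 1 / λ_sys = 1760 h

1760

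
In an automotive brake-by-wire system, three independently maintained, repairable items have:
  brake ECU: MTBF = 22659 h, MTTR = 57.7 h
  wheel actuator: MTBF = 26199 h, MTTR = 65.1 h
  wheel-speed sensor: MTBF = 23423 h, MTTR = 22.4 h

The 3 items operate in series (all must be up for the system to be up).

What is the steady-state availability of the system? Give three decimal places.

0.994

A(brake ECU) = MTBF/(MTBF+MTTR) = 22659/(22659+57.7) = 0.997460
A(wheel actuator) = MTBF/(MTBF+MTTR) = 26199/(26199+65.1) = 0.997521
A(wheel-speed sensor) = MTBF/(MTBF+MTTR) = 23423/(23423+22.4) = 0.999045
Series availability: 0.997460 × 0.997521 × 0.999045 = 0.994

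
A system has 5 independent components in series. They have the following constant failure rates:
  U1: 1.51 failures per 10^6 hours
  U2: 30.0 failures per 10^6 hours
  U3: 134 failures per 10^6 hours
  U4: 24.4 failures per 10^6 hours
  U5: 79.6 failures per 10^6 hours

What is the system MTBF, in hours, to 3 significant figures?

3710

Series of exponential components: λ_sys = Σ λ_i
λ_sys = 0.00000151 + 0.0000300 + 0.000134 + 0.0000244 + 0.0000796 = 2.6951e-04 /h
MTBF = 1 / λ_sys = 3710 h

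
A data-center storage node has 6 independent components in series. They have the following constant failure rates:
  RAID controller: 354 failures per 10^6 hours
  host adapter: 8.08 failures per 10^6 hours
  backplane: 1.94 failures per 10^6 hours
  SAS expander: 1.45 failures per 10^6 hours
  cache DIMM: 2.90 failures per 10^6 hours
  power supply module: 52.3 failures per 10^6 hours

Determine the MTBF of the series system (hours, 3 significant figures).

2380

Series of exponential components: λ_sys = Σ λ_i
λ_sys = 0.000354 + 0.00000808 + 0.00000194 + 0.00000145 + 0.00000290 + 0.0000523 = 4.2067e-04 /h
MTBF = 1 / λ_sys = 2380 h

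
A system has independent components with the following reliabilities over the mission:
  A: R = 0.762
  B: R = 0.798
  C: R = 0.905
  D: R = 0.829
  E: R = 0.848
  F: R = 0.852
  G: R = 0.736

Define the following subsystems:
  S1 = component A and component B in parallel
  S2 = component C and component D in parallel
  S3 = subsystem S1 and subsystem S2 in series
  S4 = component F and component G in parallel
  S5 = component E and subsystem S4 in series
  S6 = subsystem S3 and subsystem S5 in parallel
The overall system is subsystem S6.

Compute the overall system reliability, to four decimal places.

0.9882

Parallel (A and B): 1 − (1 − 0.762000)(1 − 0.798000) = 0.951924
Parallel (C and D): 1 − (1 − 0.905000)(1 − 0.829000) = 0.983755
Series ([0.951924] and [0.983755]): 0.951924 × 0.983755 = 0.936460
Parallel (F and G): 1 − (1 − 0.852000)(1 − 0.736000) = 0.960928
Series (E and [0.960928]): 0.848000 × 0.960928 = 0.814867
Parallel ([0.936460] and [0.814867]): 1 − (1 − 0.936460)(1 − 0.814867) = 0.9882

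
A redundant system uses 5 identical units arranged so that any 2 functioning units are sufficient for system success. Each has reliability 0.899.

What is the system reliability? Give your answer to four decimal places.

0.9995

R = Σ_{i=2}^{5} C(5,i) p^i (1−p)^{5−i} with p = 0.899
C(5,2)·0.899^2·0.101^3 = 0.008327
C(5,3)·0.899^3·0.101^2 = 0.074118
C(5,4)·0.899^4·0.101^1 = 0.329860
C(5,5)·0.899^5·0.101^0 = 0.587217
Sum = 0.9995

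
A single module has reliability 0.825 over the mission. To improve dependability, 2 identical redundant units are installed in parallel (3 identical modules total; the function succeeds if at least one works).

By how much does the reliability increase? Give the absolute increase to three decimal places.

0.170

R_before = 0.825
R_after = 1 − (1 − 0.825)^3 = 0.995
ΔR = 0.995 − 0.825 = 0.170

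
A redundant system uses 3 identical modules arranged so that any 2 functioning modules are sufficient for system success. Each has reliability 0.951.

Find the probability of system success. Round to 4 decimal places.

0.9930

R = Σ_{i=2}^{3} C(3,i) p^i (1−p)^{3−i} with p = 0.951
C(3,2)·0.951^2·0.049^1 = 0.132947
C(3,3)·0.951^3·0.049^0 = 0.860085
Sum = 0.9930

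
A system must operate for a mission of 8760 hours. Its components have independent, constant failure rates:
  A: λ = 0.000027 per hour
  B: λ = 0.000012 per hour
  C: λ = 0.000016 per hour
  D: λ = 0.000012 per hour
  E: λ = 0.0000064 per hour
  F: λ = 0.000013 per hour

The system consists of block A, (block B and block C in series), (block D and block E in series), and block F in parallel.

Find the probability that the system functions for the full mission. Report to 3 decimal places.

R(A) = exp(−0.000027 × 8760) = 0.78937
R(B) = exp(−0.000012 × 8760) = 0.90022
R(C) = exp(−0.000016 × 8760) = 0.86922
R(D) = exp(−0.000012 × 8760) = 0.90022
R(E) = exp(−0.0000064 × 8760) = 0.94548
R(F) = exp(−0.000013 × 8760) = 0.89237
Series (B and C): 0.90022 × 0.86922 = 0.78249
Series (D and E): 0.90022 × 0.94548 = 0.85114
Parallel (A, [0.78249], [0.85114], and F): 1 − (1 − 0.78937)(1 − 0.78249)(1 − 0.85114)(1 − 0.89237) = 0.999

0.999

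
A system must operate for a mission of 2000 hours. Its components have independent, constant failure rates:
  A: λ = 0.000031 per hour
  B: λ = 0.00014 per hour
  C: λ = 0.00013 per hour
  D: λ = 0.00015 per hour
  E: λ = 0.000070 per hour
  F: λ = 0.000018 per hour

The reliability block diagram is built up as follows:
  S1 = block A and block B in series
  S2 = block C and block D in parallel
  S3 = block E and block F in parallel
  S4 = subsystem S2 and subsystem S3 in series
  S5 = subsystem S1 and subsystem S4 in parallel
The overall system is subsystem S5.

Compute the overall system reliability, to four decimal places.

0.9816

R(A) = exp(−0.000031 × 2000) = 0.939883
R(B) = exp(−0.00014 × 2000) = 0.755784
R(C) = exp(−0.00013 × 2000) = 0.771052
R(D) = exp(−0.00015 × 2000) = 0.740818
R(E) = exp(−0.000070 × 2000) = 0.869358
R(F) = exp(−0.000018 × 2000) = 0.964640
Series (A and B): 0.939883 × 0.755784 = 0.710349
Parallel (C and D): 1 − (1 − 0.771052)(1 − 0.740818) = 0.940661
Parallel (E and F): 1 − (1 − 0.869358)(1 − 0.964640) = 0.995380
Series ([0.940661] and [0.995380]): 0.940661 × 0.995380 = 0.936315
Parallel ([0.710349] and [0.936315]): 1 − (1 − 0.710349)(1 − 0.936315) = 0.9816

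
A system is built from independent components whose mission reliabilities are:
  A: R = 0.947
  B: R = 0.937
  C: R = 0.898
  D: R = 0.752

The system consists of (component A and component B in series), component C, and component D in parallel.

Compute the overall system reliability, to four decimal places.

Series (A and B): 0.947000 × 0.937000 = 0.887339
Parallel ([0.887339], C, and D): 1 − (1 − 0.887339)(1 − 0.898000)(1 − 0.752000) = 0.9972

0.9972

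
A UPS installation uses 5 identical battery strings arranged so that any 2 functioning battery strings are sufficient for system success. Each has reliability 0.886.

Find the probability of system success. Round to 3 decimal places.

R = Σ_{i=2}^{5} C(5,i) p^i (1−p)^{5−i} with p = 0.886
C(5,2)·0.886^2·0.114^3 = 0.01163
C(5,3)·0.886^3·0.114^2 = 0.09039
C(5,4)·0.886^4·0.114^1 = 0.35124
C(5,5)·0.886^5·0.114^0 = 0.54597
Sum = 0.999

0.999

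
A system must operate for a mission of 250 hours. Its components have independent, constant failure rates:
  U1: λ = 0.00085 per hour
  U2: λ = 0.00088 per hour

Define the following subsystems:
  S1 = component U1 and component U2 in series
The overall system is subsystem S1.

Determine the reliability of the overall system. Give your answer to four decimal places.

0.6489

R(U1) = exp(−0.00085 × 250) = 0.808560
R(U2) = exp(−0.00088 × 250) = 0.802519
Series (U1 and U2): 0.808560 × 0.802519 = 0.6489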